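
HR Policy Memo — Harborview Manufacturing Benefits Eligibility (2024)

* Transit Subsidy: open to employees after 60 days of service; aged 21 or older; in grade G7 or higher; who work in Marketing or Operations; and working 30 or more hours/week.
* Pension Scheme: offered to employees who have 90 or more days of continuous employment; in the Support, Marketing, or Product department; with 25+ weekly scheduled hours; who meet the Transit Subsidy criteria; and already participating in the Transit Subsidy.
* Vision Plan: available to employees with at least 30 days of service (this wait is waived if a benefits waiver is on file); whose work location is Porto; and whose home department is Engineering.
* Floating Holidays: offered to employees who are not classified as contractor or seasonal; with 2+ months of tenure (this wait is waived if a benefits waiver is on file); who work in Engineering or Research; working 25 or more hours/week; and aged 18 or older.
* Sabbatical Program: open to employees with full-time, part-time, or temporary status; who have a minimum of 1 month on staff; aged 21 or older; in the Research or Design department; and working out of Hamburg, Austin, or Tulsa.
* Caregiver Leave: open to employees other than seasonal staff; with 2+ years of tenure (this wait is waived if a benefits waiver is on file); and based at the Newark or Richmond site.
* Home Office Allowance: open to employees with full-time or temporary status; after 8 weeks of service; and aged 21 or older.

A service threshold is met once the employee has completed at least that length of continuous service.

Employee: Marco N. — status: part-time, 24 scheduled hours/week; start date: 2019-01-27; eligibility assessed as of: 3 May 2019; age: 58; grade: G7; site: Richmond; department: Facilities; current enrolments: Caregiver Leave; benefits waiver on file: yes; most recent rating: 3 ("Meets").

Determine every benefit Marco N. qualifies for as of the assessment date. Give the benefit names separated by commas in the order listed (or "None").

Caregiver Leave

Service from 2019-01-27 to 3 May 2019: 96 days.
Transit Subsidy — service 96 days ≥ 60 days ✓; age 58 ≥ 21 ✓; grade G7 ≥ G7 ✓; dept Facilities ✗ → not eligible.
Pension Scheme — service 96 days ≥ 90 days ✓; dept Facilities ✗ → not eligible.
Vision Plan — benefits waiver on file ✓; site Richmond ✗ (not Porto) → not eligible.
Floating Holidays — status part-time ✓ (not excluded); benefits waiver on file ✓; dept Facilities ✗ → not eligible.
Sabbatical Program — status part-time ✓; service 96 days ≥ 1 month (≈30 days) ✓; age 58 ≥ 21 ✓; dept Facilities ✗ → not eligible.
Caregiver Leave — status part-time ✓ (not excluded); benefits waiver on file ✓; site Richmond ✓ → eligible.
Home Office Allowance — status part-time ✗ (requires full-time or temporary) → not eligible.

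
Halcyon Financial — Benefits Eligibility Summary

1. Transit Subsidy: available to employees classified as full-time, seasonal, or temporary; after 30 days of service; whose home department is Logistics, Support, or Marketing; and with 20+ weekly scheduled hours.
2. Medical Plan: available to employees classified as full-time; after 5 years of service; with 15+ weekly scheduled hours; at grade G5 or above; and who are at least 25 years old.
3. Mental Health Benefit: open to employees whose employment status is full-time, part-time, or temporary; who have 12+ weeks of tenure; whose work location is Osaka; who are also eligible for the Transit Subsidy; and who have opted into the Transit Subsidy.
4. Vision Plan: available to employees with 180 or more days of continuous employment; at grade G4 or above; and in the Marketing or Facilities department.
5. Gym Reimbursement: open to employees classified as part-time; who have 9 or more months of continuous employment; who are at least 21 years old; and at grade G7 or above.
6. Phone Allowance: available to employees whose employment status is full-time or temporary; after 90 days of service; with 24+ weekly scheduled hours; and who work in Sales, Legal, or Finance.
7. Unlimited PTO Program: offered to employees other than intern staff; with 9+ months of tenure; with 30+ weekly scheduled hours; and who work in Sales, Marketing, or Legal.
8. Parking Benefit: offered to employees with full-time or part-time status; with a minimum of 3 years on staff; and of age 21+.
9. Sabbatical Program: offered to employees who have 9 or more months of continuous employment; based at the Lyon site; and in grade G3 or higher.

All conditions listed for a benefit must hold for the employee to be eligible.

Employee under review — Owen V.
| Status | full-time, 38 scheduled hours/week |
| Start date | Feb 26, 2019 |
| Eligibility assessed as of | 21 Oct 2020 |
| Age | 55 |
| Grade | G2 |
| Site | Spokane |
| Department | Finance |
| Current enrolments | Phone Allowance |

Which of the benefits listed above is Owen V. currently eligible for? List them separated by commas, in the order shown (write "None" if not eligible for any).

Phone Allowance

Service from Feb 26, 2019 to 21 Oct 2020: 603 days.
Transit Subsidy — status full-time ✓; service 603 days ≥ 30 days ✓; dept Finance ✗ → not eligible.
Medical Plan — status full-time ✓; service 603 days < 5 years (≈1825 days) ✗ → not eligible.
Mental Health Benefit — status full-time ✓; service 603 days ≥ 12 weeks (≈84 days) ✓; site Spokane ✗ (not Osaka) → not eligible.
Vision Plan — service 603 days ≥ 180 days ✓; grade G2 < G4 ✗ → not eligible.
Gym Reimbursement — status full-time ✗ (requires part-time) → not eligible.
Phone Allowance — status full-time ✓; service 603 days ≥ 90 days ✓; 38 hrs/wk ≥ 24 ✓; dept Finance ✓ → eligible.
Unlimited PTO Program — status full-time ✓ (not excluded); service 603 days ≥ 9 months (≈270 days) ✓; 38 hrs/wk ≥ 30 ✓; dept Finance ✗ → not eligible.
Parking Benefit — status full-time ✓; service 603 days < 3 years (≈1095 days) ✗ → not eligible.
Sabbatical Program — service 603 days ≥ 9 months (≈270 days) ✓; site Spokane ✗ (not Lyon) → not eligible.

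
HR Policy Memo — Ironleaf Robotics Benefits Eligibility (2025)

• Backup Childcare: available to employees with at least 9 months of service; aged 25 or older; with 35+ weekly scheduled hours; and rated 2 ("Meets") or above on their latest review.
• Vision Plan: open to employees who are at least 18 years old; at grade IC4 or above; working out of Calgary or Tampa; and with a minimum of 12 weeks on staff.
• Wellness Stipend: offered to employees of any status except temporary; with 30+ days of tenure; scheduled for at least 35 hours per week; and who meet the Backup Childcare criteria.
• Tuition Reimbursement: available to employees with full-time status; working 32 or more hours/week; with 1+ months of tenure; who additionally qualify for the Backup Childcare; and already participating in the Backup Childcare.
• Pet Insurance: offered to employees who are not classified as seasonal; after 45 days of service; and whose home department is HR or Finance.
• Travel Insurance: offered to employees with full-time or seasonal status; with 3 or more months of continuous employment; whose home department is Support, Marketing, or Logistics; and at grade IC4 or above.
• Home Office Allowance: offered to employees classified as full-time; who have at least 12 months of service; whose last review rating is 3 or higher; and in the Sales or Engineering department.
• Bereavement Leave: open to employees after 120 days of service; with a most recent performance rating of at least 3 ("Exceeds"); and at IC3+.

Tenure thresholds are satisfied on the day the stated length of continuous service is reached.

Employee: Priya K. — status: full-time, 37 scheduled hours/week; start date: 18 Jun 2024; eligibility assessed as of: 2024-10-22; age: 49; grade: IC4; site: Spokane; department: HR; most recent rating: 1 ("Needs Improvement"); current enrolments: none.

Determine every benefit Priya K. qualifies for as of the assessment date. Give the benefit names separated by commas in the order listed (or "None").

Service from 18 Jun 2024 to 2024-10-22: 126 days.
Backup Childcare — service 126 days < 9 months (≈270 days) ✗ → not eligible.
Vision Plan — age 49 ≥ 18 ✓; grade IC4 ≥ IC4 ✓; site Spokane ✗ (not Calgary or Tampa) → not eligible.
Wellness Stipend — status full-time ✓ (not excluded); service 126 days ≥ 30 days ✓; 37 hrs/wk ≥ 35 ✓; not eligible for Backup Childcare ✗ → not eligible.
Tuition Reimbursement — status full-time ✓; 37 hrs/wk ≥ 32 ✓; service 126 days ≥ 1 month (≈30 days) ✓; not eligible for Backup Childcare ✗ → not eligible.
Pet Insurance — status full-time ✓ (not excluded); service 126 days ≥ 45 days ✓; dept HR ✓ → eligible.
Travel Insurance — status full-time ✓; service 126 days ≥ 3 months (≈90 days) ✓; dept HR ✗ → not eligible.
Home Office Allowance — status full-time ✓; service 126 days < 12 months (≈360 days) ✗ → not eligible.
Bereavement Leave — service 126 days ≥ 120 days ✓; rating 1 < 3 ✗ → not eligible.

Pet Insurance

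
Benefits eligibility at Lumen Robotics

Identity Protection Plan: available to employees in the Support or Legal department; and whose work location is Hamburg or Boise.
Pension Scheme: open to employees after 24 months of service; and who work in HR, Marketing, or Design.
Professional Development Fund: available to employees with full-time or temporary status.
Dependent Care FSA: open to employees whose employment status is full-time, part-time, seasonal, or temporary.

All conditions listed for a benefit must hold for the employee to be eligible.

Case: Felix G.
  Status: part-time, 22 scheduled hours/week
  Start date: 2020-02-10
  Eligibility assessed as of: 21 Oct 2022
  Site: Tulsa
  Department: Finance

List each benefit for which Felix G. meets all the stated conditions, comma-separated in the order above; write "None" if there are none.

Service from 2020-02-10 to 21 Oct 2022: 984 days.
Identity Protection Plan — dept Finance ✗ → not eligible.
Pension Scheme — service 984 days ≥ 24 months (≈720 days) ✓; dept Finance ✗ → not eligible.
Professional Development Fund — status part-time ✗ (requires full-time or temporary) → not eligible.
Dependent Care FSA — status part-time ✓ → eligible.

Dependent Care FSA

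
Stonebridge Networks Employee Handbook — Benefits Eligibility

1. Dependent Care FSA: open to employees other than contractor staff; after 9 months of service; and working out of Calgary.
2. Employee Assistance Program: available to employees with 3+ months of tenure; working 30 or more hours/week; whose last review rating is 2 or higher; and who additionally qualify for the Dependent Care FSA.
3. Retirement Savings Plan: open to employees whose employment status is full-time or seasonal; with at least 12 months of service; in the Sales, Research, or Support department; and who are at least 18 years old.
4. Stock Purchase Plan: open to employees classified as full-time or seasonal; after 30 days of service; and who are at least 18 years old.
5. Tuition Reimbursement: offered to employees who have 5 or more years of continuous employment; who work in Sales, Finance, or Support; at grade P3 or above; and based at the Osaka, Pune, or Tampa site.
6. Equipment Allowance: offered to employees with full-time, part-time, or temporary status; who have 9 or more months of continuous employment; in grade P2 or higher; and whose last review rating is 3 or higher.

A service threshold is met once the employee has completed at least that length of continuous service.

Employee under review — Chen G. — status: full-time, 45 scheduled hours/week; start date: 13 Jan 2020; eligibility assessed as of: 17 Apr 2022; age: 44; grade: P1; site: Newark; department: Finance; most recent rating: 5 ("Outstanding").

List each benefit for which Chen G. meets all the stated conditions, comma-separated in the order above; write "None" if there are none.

Stock Purchase Plan

Service from 13 Jan 2020 to 17 Apr 2022: 825 days.
Dependent Care FSA — status full-time ✓ (not excluded); service 825 days ≥ 9 months (≈270 days) ✓; site Newark ✗ (not Calgary) → not eligible.
Employee Assistance Program — service 825 days ≥ 3 months (≈90 days) ✓; 45 hrs/wk ≥ 30 ✓; rating 5 ≥ 2 ✓; not eligible for Dependent Care FSA ✗ → not eligible.
Retirement Savings Plan — status full-time ✓; service 825 days ≥ 12 months (≈360 days) ✓; dept Finance ✗ → not eligible.
Stock Purchase Plan — status full-time ✓; service 825 days ≥ 30 days ✓; age 44 ≥ 18 ✓ → eligible.
Tuition Reimbursement — service 825 days < 5 years (≈1825 days) ✗ → not eligible.
Equipment Allowance — status full-time ✓; service 825 days ≥ 9 months (≈270 days) ✓; grade P1 < P2 ✗ → not eligible.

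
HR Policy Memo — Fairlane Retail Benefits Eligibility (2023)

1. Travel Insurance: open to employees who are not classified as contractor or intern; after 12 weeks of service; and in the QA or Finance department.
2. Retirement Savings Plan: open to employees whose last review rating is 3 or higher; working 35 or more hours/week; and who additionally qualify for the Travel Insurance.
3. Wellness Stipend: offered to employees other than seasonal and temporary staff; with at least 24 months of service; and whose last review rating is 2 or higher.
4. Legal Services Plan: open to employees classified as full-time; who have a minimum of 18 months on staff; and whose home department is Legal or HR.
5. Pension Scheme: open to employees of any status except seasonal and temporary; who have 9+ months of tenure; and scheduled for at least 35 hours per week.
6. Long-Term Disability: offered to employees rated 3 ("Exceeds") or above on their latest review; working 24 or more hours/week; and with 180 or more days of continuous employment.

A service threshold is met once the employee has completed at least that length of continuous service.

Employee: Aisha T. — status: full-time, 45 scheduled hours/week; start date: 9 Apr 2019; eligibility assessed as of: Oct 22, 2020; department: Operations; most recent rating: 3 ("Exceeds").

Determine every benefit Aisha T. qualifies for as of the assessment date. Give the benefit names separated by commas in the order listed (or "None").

Pension Scheme, Long-Term Disability

Service from 9 Apr 2019 to Oct 22, 2020: 562 days.
Travel Insurance — status full-time ✓ (not excluded); service 562 days ≥ 12 weeks (≈84 days) ✓; dept Operations ✗ → not eligible.
Retirement Savings Plan — rating 3 ≥ 3 ✓; 45 hrs/wk ≥ 35 ✓; not eligible for Travel Insurance ✗ → not eligible.
Wellness Stipend — status full-time ✓ (not excluded); service 562 days < 24 months (≈720 days) ✗ → not eligible.
Legal Services Plan — status full-time ✓; service 562 days ≥ 18 months (≈540 days) ✓; dept Operations ✗ → not eligible.
Pension Scheme — status full-time ✓ (not excluded); service 562 days ≥ 9 months (≈270 days) ✓; 45 hrs/wk ≥ 35 ✓ → eligible.
Long-Term Disability — rating 3 ≥ 3 ✓; 45 hrs/wk ≥ 24 ✓; service 562 days ≥ 180 days ✓ → eligible.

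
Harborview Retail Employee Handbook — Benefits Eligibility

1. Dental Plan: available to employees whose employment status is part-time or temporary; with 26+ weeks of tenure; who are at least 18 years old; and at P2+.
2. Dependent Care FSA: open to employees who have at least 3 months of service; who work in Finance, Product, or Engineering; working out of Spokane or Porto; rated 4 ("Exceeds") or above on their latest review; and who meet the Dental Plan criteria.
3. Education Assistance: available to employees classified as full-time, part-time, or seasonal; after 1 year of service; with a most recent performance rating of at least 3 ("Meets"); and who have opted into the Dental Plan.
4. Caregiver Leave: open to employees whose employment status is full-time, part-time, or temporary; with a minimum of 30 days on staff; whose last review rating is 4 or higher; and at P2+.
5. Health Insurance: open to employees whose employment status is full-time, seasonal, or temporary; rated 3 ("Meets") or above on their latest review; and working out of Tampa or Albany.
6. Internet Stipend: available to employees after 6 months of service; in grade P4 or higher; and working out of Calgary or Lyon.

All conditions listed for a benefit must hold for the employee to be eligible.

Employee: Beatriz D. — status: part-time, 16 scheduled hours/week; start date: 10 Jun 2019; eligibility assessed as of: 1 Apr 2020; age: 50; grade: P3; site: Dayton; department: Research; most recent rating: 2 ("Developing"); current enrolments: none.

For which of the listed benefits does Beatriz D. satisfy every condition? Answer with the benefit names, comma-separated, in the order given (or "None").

Dental Plan

Service from 10 Jun 2019 to 1 Apr 2020: 296 days.
Dental Plan — status part-time ✓; service 296 days ≥ 26 weeks (≈182 days) ✓; age 50 ≥ 18 ✓; grade P3 ≥ P2 ✓ → eligible.
Dependent Care FSA — service 296 days ≥ 3 months (≈90 days) ✓; dept Research ✗ → not eligible.
Education Assistance — status part-time ✓; service 296 days < 1 year (≈365 days) ✗ → not eligible.
Caregiver Leave — status part-time ✓; service 296 days ≥ 30 days ✓; rating 2 < 4 ✗ → not eligible.
Health Insurance — status part-time ✗ (requires full-time, seasonal, or temporary) → not eligible.
Internet Stipend — service 296 days ≥ 6 months (≈180 days) ✓; grade P3 < P4 ✗ → not eligible.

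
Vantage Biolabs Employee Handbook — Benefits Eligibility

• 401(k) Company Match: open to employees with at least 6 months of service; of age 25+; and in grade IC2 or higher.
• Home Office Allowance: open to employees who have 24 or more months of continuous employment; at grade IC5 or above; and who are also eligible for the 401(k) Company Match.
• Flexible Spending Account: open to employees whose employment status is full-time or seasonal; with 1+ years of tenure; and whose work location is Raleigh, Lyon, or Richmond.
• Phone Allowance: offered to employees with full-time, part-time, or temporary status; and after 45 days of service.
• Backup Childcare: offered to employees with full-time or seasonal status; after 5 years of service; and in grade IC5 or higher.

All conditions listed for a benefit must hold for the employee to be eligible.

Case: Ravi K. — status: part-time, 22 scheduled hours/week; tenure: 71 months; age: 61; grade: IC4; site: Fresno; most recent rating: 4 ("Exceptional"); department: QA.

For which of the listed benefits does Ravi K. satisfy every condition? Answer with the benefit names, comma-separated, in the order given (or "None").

401(k) Company Match — service 71 months ≥ 6 months ✓; age 61 ≥ 25 ✓; grade IC4 ≥ IC2 ✓ → eligible.
Home Office Allowance — service 71 months ≥ 24 months ✓; grade IC4 < IC5 ✗ → not eligible.
Flexible Spending Account — status part-time ✗ (requires full-time or seasonal) → not eligible.
Phone Allowance — status part-time ✓; service 71 months ≥ 45 days ✓ → eligible.
Backup Childcare — status part-time ✗ (requires full-time or seasonal) → not eligible.

401(k) Company Match, Phone Allowance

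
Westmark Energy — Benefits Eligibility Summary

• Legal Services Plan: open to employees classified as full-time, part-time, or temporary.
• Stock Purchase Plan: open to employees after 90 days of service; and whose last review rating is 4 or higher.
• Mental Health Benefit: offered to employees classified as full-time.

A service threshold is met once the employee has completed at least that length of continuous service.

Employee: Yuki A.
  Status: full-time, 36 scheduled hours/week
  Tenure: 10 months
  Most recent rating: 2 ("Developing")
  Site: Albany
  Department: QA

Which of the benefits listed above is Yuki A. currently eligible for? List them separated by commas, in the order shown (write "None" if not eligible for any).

Legal Services Plan, Mental Health Benefit

Legal Services Plan — status full-time ✓ → eligible.
Stock Purchase Plan — service 10 months ≥ 90 days ✓; rating 2 < 4 ✗ → not eligible.
Mental Health Benefit — status full-time ✓ → eligible.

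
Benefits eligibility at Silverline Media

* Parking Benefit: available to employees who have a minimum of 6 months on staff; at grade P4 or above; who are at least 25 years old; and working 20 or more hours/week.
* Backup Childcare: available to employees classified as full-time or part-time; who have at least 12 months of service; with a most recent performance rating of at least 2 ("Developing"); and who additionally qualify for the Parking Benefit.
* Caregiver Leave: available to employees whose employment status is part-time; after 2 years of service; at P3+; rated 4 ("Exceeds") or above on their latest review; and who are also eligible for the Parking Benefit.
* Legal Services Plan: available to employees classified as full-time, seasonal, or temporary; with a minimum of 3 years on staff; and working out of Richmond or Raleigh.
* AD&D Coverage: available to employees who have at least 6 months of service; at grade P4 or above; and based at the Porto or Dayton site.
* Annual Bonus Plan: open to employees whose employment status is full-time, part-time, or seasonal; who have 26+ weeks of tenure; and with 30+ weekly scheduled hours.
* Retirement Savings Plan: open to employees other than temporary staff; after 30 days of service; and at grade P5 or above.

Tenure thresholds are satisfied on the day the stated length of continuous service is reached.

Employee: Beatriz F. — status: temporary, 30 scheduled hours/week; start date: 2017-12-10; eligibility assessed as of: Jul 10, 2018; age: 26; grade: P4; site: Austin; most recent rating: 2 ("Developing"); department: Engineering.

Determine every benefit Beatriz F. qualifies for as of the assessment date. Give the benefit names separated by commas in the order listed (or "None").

Parking Benefit

Service from 2017-12-10 to Jul 10, 2018: 212 days.
Parking Benefit — service 212 days ≥ 6 months (≈180 days) ✓; grade P4 ≥ P4 ✓; age 26 ≥ 25 ✓; 30 hrs/wk ≥ 20 ✓ → eligible.
Backup Childcare — status temporary ✗ (requires full-time or part-time) → not eligible.
Caregiver Leave — status temporary ✗ (requires part-time) → not eligible.
Legal Services Plan — status temporary ✓; service 212 days < 3 years (≈1095 days) ✗ → not eligible.
AD&D Coverage — service 212 days ≥ 6 months (≈180 days) ✓; grade P4 ≥ P4 ✓; site Austin ✗ (not Porto or Dayton) → not eligible.
Annual Bonus Plan — status temporary ✗ (requires full-time, part-time, or seasonal) → not eligible.
Retirement Savings Plan — status temporary ✗ (excluded) → not eligible.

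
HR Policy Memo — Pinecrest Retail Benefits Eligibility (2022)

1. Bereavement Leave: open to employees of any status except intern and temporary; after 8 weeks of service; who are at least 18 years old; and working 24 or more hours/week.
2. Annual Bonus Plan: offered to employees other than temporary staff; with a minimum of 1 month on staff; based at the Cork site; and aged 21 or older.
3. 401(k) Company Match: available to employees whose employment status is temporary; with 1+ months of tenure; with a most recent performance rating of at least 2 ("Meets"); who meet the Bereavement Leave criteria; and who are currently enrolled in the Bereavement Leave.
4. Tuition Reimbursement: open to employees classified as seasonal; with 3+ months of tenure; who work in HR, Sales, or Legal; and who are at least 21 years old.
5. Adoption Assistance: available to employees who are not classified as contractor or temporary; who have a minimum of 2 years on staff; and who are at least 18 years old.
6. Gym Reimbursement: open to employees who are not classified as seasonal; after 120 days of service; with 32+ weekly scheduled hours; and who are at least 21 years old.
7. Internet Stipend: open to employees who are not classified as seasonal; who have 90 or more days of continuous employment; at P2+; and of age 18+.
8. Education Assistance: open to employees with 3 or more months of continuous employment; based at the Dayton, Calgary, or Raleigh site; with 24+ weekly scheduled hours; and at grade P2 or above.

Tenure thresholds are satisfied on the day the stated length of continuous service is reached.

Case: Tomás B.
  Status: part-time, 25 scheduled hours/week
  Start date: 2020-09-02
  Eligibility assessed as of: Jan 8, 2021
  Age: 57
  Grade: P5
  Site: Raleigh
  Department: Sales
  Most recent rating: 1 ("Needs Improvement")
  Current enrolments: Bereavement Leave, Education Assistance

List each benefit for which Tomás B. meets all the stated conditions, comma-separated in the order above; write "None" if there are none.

Bereavement Leave, Internet Stipend, Education Assistance

Service from 2020-09-02 to Jan 8, 2021: 128 days.
Bereavement Leave — status part-time ✓ (not excluded); service 128 days ≥ 8 weeks (≈56 days) ✓; age 57 ≥ 18 ✓; 25 hrs/wk ≥ 24 ✓ → eligible.
Annual Bonus Plan — status part-time ✓ (not excluded); service 128 days ≥ 1 month (≈30 days) ✓; site Raleigh ✗ (not Cork) → not eligible.
401(k) Company Match — status part-time ✗ (requires temporary) → not eligible.
Tuition Reimbursement — status part-time ✗ (requires seasonal) → not eligible.
Adoption Assistance — status part-time ✓ (not excluded); service 128 days < 2 years (≈730 days) ✗ → not eligible.
Gym Reimbursement — status part-time ✓ (not excluded); service 128 days ≥ 120 days ✓; 25 hrs/wk < 32 ✗ → not eligible.
Internet Stipend — status part-time ✓ (not excluded); service 128 days ≥ 90 days ✓; grade P5 ≥ P2 ✓; age 57 ≥ 18 ✓ → eligible.
Education Assistance — service 128 days ≥ 3 months (≈90 days) ✓; site Raleigh ✓; 25 hrs/wk ≥ 24 ✓; grade P5 ≥ P2 ✓ → eligible.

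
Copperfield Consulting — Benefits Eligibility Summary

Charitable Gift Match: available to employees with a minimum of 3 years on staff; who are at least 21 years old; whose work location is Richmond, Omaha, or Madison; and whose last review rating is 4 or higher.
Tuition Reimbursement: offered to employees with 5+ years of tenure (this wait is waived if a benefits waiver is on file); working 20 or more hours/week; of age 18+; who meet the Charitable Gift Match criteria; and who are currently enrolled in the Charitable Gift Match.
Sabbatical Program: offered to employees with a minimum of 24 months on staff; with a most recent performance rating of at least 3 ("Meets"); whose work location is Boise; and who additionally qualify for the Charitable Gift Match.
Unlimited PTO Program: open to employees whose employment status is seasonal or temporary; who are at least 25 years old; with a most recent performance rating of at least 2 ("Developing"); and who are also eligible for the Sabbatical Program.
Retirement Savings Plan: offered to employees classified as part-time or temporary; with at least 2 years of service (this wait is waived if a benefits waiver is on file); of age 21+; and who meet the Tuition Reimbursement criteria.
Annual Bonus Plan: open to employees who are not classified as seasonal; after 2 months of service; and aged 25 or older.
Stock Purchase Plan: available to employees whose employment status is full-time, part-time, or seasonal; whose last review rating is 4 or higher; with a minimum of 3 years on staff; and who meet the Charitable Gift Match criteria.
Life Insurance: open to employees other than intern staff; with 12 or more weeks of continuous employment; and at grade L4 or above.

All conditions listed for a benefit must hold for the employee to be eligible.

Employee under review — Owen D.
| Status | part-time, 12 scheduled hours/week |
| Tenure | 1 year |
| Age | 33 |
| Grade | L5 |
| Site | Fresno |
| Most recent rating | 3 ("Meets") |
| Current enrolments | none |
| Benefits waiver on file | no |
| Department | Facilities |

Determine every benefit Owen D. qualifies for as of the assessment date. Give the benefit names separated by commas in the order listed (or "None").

Annual Bonus Plan, Life Insurance

Charitable Gift Match — service 1 year < 3 years ✗ → not eligible.
Tuition Reimbursement — no waiver, service 1 year < 5 years ✗ → not eligible.
Sabbatical Program — service 1 year < 24 months (≈720 days) ✗ → not eligible.
Unlimited PTO Program — status part-time ✗ (requires seasonal or temporary) → not eligible.
Retirement Savings Plan — status part-time ✓; no waiver, service 1 year < 2 years ✗ → not eligible.
Annual Bonus Plan — status part-time ✓ (not excluded); service 1 year ≥ 2 months (≈60 days) ✓; age 33 ≥ 25 ✓ → eligible.
Stock Purchase Plan — status part-time ✓; rating 3 < 4 ✗ → not eligible.
Life Insurance — status part-time ✓ (not excluded); service 1 year ≥ 12 weeks (≈84 days) ✓; grade L5 ≥ L4 ✓ → eligible.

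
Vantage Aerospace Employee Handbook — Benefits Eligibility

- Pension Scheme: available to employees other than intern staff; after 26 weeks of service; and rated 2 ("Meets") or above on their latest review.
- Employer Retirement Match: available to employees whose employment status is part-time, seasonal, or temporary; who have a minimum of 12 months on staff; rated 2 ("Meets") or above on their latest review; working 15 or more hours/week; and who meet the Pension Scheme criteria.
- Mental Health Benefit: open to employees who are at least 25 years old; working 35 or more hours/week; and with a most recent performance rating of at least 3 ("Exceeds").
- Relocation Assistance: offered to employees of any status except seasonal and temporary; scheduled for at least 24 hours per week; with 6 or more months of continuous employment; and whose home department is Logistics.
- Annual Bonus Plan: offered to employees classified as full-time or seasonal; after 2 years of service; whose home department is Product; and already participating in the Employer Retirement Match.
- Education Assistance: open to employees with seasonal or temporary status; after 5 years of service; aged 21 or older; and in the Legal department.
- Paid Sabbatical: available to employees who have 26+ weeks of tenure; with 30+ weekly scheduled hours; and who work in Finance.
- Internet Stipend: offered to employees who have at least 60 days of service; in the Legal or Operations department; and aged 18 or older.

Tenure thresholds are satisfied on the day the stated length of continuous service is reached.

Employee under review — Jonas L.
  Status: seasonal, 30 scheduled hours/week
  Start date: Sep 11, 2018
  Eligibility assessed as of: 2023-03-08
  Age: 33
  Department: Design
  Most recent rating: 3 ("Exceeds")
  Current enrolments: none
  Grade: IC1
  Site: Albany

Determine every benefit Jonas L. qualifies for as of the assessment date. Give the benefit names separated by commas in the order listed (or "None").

Pension Scheme, Employer Retirement Match

Service from Sep 11, 2018 to 2023-03-08: 1639 days.
Pension Scheme — status seasonal ✓ (not excluded); service 1639 days ≥ 26 weeks (≈182 days) ✓; rating 3 ≥ 2 ✓ → eligible.
Employer Retirement Match — status seasonal ✓; service 1639 days ≥ 12 months (≈360 days) ✓; rating 3 ≥ 2 ✓; 30 hrs/wk ≥ 15 ✓; eligible for Pension Scheme ✓ → eligible.
Mental Health Benefit — age 33 ≥ 25 ✓; 30 hrs/wk < 35 ✗ → not eligible.
Relocation Assistance — status seasonal ✗ (excluded) → not eligible.
Annual Bonus Plan — status seasonal ✓; service 1639 days ≥ 2 years (≈730 days) ✓; dept Design ✗ → not eligible.
Education Assistance — status seasonal ✓; service 1639 days < 5 years (≈1825 days) ✗ → not eligible.
Paid Sabbatical — service 1639 days ≥ 26 weeks (≈182 days) ✓; 30 hrs/wk ≥ 30 ✓; dept Design ✗ → not eligible.
Internet Stipend — service 1639 days ≥ 60 days ✓; dept Design ✗ → not eligible.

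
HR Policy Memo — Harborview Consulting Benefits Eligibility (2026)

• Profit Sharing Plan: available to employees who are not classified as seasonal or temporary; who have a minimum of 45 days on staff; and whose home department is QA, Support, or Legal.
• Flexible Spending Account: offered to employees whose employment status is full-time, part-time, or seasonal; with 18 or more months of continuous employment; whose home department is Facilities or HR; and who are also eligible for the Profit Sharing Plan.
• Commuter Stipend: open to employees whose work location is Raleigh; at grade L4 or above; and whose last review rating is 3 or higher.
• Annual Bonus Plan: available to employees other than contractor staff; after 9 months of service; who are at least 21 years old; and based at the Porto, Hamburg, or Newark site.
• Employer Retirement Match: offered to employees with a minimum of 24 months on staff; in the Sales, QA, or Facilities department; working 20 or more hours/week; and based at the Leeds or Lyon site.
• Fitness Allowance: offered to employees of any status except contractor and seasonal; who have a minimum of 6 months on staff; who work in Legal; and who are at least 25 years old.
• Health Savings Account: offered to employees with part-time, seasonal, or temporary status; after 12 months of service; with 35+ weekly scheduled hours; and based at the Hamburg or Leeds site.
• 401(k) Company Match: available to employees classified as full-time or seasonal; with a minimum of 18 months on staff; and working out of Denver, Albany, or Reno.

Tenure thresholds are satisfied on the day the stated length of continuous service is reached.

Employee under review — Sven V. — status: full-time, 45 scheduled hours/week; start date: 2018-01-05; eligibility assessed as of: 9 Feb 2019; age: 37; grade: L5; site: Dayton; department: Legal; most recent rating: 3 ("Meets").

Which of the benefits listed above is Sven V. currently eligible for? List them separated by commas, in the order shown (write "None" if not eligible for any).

Service from 2018-01-05 to 9 Feb 2019: 400 days.
Profit Sharing Plan — status full-time ✓ (not excluded); service 400 days ≥ 45 days ✓; dept Legal ✓ → eligible.
Flexible Spending Account — status full-time ✓; service 400 days < 18 months (≈540 days) ✗ → not eligible.
Commuter Stipend — site Dayton ✗ (not Raleigh) → not eligible.
Annual Bonus Plan — status full-time ✓ (not excluded); service 400 days ≥ 9 months (≈270 days) ✓; age 37 ≥ 21 ✓; site Dayton ✗ (not Porto, Hamburg, or Newark) → not eligible.
Employer Retirement Match — service 400 days < 24 months (≈720 days) ✗ → not eligible.
Fitness Allowance — status full-time ✓ (not excluded); service 400 days ≥ 6 months (≈180 days) ✓; dept Legal ✓; age 37 ≥ 25 ✓ → eligible.
Health Savings Account — status full-time ✗ (requires part-time, seasonal, or temporary) → not eligible.
401(k) Company Match — status full-time ✓; service 400 days < 18 months (≈540 days) ✗ → not eligible.

Profit Sharing Plan, Fitness Allowance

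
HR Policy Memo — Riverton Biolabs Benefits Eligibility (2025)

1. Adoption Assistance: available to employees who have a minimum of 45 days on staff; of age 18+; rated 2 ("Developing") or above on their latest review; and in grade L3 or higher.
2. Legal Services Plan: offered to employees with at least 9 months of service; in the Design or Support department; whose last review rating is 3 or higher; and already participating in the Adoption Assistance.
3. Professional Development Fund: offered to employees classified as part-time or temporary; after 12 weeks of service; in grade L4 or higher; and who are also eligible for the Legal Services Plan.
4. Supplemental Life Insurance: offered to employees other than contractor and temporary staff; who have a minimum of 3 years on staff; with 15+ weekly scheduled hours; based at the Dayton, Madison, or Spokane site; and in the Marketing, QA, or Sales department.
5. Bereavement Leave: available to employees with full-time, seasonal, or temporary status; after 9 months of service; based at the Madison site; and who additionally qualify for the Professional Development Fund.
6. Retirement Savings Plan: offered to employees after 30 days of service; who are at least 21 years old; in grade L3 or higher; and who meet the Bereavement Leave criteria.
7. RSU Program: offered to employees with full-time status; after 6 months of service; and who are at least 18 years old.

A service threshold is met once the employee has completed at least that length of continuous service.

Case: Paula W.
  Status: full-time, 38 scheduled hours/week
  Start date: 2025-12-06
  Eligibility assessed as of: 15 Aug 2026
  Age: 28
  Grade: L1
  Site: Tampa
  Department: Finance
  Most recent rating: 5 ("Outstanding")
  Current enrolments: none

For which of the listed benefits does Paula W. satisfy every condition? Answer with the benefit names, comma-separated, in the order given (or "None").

Service from 2025-12-06 to 15 Aug 2026: 252 days.
Adoption Assistance — service 252 days ≥ 45 days ✓; age 28 ≥ 18 ✓; rating 5 ≥ 2 ✓; grade L1 < L3 ✗ → not eligible.
Legal Services Plan — service 252 days < 9 months (≈270 days) ✗ → not eligible.
Professional Development Fund — status full-time ✗ (requires part-time or temporary) → not eligible.
Supplemental Life Insurance — status full-time ✓ (not excluded); service 252 days < 3 years (≈1095 days) ✗ → not eligible.
Bereavement Leave — status full-time ✓; service 252 days < 9 months (≈270 days) ✗ → not eligible.
Retirement Savings Plan — service 252 days ≥ 30 days ✓; age 28 ≥ 21 ✓; grade L1 < L3 ✗ → not eligible.
RSU Program — status full-time ✓; service 252 days ≥ 6 months (≈180 days) ✓; age 28 ≥ 18 ✓ → eligible.

RSU Program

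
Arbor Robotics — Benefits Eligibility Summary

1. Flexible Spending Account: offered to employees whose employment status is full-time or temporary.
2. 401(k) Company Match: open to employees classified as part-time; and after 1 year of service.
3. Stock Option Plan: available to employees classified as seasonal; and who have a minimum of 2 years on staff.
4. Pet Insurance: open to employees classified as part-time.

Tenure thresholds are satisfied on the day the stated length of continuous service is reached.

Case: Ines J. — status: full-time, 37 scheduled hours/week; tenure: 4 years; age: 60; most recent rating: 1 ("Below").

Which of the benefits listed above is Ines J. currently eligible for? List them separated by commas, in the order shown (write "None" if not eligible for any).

Flexible Spending Account — status full-time ✓ → eligible.
401(k) Company Match — status full-time ✗ (requires part-time) → not eligible.
Stock Option Plan — status full-time ✗ (requires seasonal) → not eligible.
Pet Insurance — status full-time ✗ (requires part-time) → not eligible.

Flexible Spending Account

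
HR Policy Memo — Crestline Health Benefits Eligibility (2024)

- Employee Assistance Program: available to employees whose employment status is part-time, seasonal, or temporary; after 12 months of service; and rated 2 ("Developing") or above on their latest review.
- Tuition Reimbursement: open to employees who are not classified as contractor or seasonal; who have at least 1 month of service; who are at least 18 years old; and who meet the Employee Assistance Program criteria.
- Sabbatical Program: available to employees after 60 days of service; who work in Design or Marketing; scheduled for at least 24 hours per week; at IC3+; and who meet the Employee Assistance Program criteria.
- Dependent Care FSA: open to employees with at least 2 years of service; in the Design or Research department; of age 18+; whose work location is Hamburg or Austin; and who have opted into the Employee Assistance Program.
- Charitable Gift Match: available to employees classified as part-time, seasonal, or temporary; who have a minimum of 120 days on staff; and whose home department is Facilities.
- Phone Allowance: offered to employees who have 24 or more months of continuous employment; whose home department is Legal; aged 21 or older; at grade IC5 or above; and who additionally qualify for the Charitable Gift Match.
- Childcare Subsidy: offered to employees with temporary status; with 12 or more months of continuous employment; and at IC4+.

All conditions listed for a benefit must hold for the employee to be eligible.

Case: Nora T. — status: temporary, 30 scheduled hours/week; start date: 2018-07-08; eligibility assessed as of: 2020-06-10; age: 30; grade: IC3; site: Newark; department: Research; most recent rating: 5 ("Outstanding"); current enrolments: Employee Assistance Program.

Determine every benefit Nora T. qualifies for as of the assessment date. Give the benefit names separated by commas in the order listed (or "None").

Service from 2018-07-08 to 2020-06-10: 703 days.
Employee Assistance Program — status temporary ✓; service 703 days ≥ 12 months (≈360 days) ✓; rating 5 ≥ 2 ✓ → eligible.
Tuition Reimbursement — status temporary ✓ (not excluded); service 703 days ≥ 1 month (≈30 days) ✓; age 30 ≥ 18 ✓; eligible for Employee Assistance Program ✓ → eligible.
Sabbatical Program — service 703 days ≥ 60 days ✓; dept Research ✗ → not eligible.
Dependent Care FSA — service 703 days < 2 years (≈730 days) ✗ → not eligible.
Charitable Gift Match — status temporary ✓; service 703 days ≥ 120 days ✓; dept Research ✗ → not eligible.
Phone Allowance — service 703 days < 24 months (≈720 days) ✗ → not eligible.
Childcare Subsidy — status temporary ✓; service 703 days ≥ 12 months (≈360 days) ✓; grade IC3 < IC4 ✗ → not eligible.

Employee Assistance Program, Tuition Reimbursement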